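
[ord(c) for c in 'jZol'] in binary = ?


String: 'jZol'  (4 characters)
Per-character ASCII lookup:
  'j': lowercase starts at 97: 'j' = 97 + 9 = 106 → 1101010
  'Z': uppercase starts at 65: 'Z' = 65 + 25 = 90 → 1011010
  'o': lowercase starts at 97: 'o' = 97 + 14 = 111 → 1101111
  'l': lowercase starts at 97: 'l' = 97 + 11 = 108 → 1101100
= 1101010 1011010 1101111 1101100


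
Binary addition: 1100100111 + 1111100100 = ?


Align and add column by column (LSB to MSB, carry propagating):
  01100100111
+ 01111100100
  -----------
  col 0: 1 + 0 + 0 (carry in) = 1 → bit 1, carry out 0
  col 1: 1 + 0 + 0 (carry in) = 1 → bit 1, carry out 0
  col 2: 1 + 1 + 0 (carry in) = 2 → bit 0, carry out 1
  col 3: 0 + 0 + 1 (carry in) = 1 → bit 1, carry out 0
  col 4: 0 + 0 + 0 (carry in) = 0 → bit 0, carry out 0
  col 5: 1 + 1 + 0 (carry in) = 2 → bit 0, carry out 1
  col 6: 0 + 1 + 1 (carry in) = 2 → bit 0, carry out 1
  col 7: 0 + 1 + 1 (carry in) = 2 → bit 0, carry out 1
  col 8: 1 + 1 + 1 (carry in) = 3 → bit 1, carry out 1
  col 9: 1 + 1 + 1 (carry in) = 3 → bit 1, carry out 1
  col 10: 0 + 0 + 1 (carry in) = 1 → bit 1, carry out 0
Reading bits MSB→LSB: 11100001011
Strip leading zeros: 11100001011
= 11100001011


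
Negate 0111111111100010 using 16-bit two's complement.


Original: 0111111111100010
Step 1 - Invert all bits: 1000000000011101
Step 2 - Add 1: 1000000000011101 + 1
= 1000000000011110 (represents -32738)


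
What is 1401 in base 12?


Divide by 12 repeatedly:
1401 ÷ 12 = 116 remainder 9
116 ÷ 12 = 9 remainder 8
9 ÷ 12 = 0 remainder 9
Reading remainders bottom-up:
= 989


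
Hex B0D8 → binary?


Each hex digit → 4 binary bits:
  B = 1011
  0 = 0000
  D = 1101
  8 = 1000
Concatenate: 1011 0000 1101 1000
= 1011000011011000


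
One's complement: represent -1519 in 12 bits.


Original: 010111101111
Invert all bits:
  bit 0: 0 → 1
  bit 1: 1 → 0
  bit 2: 0 → 1
  bit 3: 1 → 0
  bit 4: 1 → 0
  bit 5: 1 → 0
  bit 6: 1 → 0
  bit 7: 0 → 1
  bit 8: 1 → 0
  bit 9: 1 → 0
  bit 10: 1 → 0
  bit 11: 1 → 0
= 101000010000


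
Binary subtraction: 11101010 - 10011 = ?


Align and subtract column by column (LSB to MSB, borrowing when needed):
  11101010
- 00010011
  --------
  col 0: (0 - 0 borrow-in) - 1 → borrow from next column: (0+2) - 1 = 1, borrow out 1
  col 1: (1 - 1 borrow-in) - 1 → borrow from next column: (0+2) - 1 = 1, borrow out 1
  col 2: (0 - 1 borrow-in) - 0 → borrow from next column: (-1+2) - 0 = 1, borrow out 1
  col 3: (1 - 1 borrow-in) - 0 → 0 - 0 = 0, borrow out 0
  col 4: (0 - 0 borrow-in) - 1 → borrow from next column: (0+2) - 1 = 1, borrow out 1
  col 5: (1 - 1 borrow-in) - 0 → 0 - 0 = 0, borrow out 0
  col 6: (1 - 0 borrow-in) - 0 → 1 - 0 = 1, borrow out 0
  col 7: (1 - 0 borrow-in) - 0 → 1 - 0 = 1, borrow out 0
Reading bits MSB→LSB: 11010111
Strip leading zeros: 11010111
= 11010111


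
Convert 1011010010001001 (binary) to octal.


Group into 3-bit groups: 001011010010001001
  001 = 1
  011 = 3
  010 = 2
  010 = 2
  001 = 1
  001 = 1
= 0o132211


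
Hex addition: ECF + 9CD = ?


Align and add column by column (LSB to MSB, each column mod 16 with carry):
  0ECF
+ 09CD
  ----
  col 0: F(15) + D(13) + 0 (carry in) = 28 → C(12), carry out 1
  col 1: C(12) + C(12) + 1 (carry in) = 25 → 9(9), carry out 1
  col 2: E(14) + 9(9) + 1 (carry in) = 24 → 8(8), carry out 1
  col 3: 0(0) + 0(0) + 1 (carry in) = 1 → 1(1), carry out 0
Reading digits MSB→LSB: 189C
Strip leading zeros: 189C
= 0x189C


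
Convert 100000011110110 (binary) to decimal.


Positional values:
Bit 1: 1 × 2^1 = 2
Bit 2: 1 × 2^2 = 4
Bit 4: 1 × 2^4 = 16
Bit 5: 1 × 2^5 = 32
Bit 6: 1 × 2^6 = 64
Bit 7: 1 × 2^7 = 128
Bit 14: 1 × 2^14 = 16384
Sum = 2 + 4 + 16 + 32 + 64 + 128 + 16384
= 16630


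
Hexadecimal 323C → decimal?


Positional values:
Position 0: C × 16^0 = 12 × 1 = 12
Position 1: 3 × 16^1 = 3 × 16 = 48
Position 2: 2 × 16^2 = 2 × 256 = 512
Position 3: 3 × 16^3 = 3 × 4096 = 12288
Sum = 12 + 48 + 512 + 12288
= 12860


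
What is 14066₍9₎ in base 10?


Positional values (base 9):
  6 × 9^0 = 6 × 1 = 6
  6 × 9^1 = 6 × 9 = 54
  0 × 9^2 = 0 × 81 = 0
  4 × 9^3 = 4 × 729 = 2916
  1 × 9^4 = 1 × 6561 = 6561
Sum = 6 + 54 + 0 + 2916 + 6561
= 9537


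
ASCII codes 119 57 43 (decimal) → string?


Codes (decimal): 119 57 43
Per-code ASCII lookup:
  119  (range 97-122: lowercase, 119 - 97 = 22) → 'w'
  57  (range 48-57: digits, 57 - 48 = 9) → '9'
  43  (special character) → '+'
= 'w9+'


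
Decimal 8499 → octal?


Divide by 8 repeatedly:
8499 ÷ 8 = 1062 remainder 3
1062 ÷ 8 = 132 remainder 6
132 ÷ 8 = 16 remainder 4
16 ÷ 8 = 2 remainder 0
2 ÷ 8 = 0 remainder 2
Reading remainders bottom-up:
= 0o20463


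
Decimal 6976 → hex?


Divide by 16 repeatedly:
6976 ÷ 16 = 436 remainder 0 (0)
436 ÷ 16 = 27 remainder 4 (4)
27 ÷ 16 = 1 remainder 11 (B)
1 ÷ 16 = 0 remainder 1 (1)
Reading remainders bottom-up:
= 0x1B40


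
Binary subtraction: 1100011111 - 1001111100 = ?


Align and subtract column by column (LSB to MSB, borrowing when needed):
  1100011111
- 1001111100
  ----------
  col 0: (1 - 0 borrow-in) - 0 → 1 - 0 = 1, borrow out 0
  col 1: (1 - 0 borrow-in) - 0 → 1 - 0 = 1, borrow out 0
  col 2: (1 - 0 borrow-in) - 1 → 1 - 1 = 0, borrow out 0
  col 3: (1 - 0 borrow-in) - 1 → 1 - 1 = 0, borrow out 0
  col 4: (1 - 0 borrow-in) - 1 → 1 - 1 = 0, borrow out 0
  col 5: (0 - 0 borrow-in) - 1 → borrow from next column: (0+2) - 1 = 1, borrow out 1
  col 6: (0 - 1 borrow-in) - 1 → borrow from next column: (-1+2) - 1 = 0, borrow out 1
  col 7: (0 - 1 borrow-in) - 0 → borrow from next column: (-1+2) - 0 = 1, borrow out 1
  col 8: (1 - 1 borrow-in) - 0 → 0 - 0 = 0, borrow out 0
  col 9: (1 - 0 borrow-in) - 1 → 1 - 1 = 0, borrow out 0
Reading bits MSB→LSB: 0010100011
Strip leading zeros: 10100011
= 10100011


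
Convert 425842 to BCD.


Each digit → 4-bit binary:
  4 → 0100
  2 → 0010
  5 → 0101
  8 → 1000
  4 → 0100
  2 → 0010
= 0100 0010 0101 1000 0100 0010


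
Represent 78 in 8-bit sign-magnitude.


Sign bit: 0 (positive)
Magnitude: 78 = 1001110
= 01001110


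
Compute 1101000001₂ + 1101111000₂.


Align and add column by column (LSB to MSB, carry propagating):
  01101000001
+ 01101111000
  -----------
  col 0: 1 + 0 + 0 (carry in) = 1 → bit 1, carry out 0
  col 1: 0 + 0 + 0 (carry in) = 0 → bit 0, carry out 0
  col 2: 0 + 0 + 0 (carry in) = 0 → bit 0, carry out 0
  col 3: 0 + 1 + 0 (carry in) = 1 → bit 1, carry out 0
  col 4: 0 + 1 + 0 (carry in) = 1 → bit 1, carry out 0
  col 5: 0 + 1 + 0 (carry in) = 1 → bit 1, carry out 0
  col 6: 1 + 1 + 0 (carry in) = 2 → bit 0, carry out 1
  col 7: 0 + 0 + 1 (carry in) = 1 → bit 1, carry out 0
  col 8: 1 + 1 + 0 (carry in) = 2 → bit 0, carry out 1
  col 9: 1 + 1 + 1 (carry in) = 3 → bit 1, carry out 1
  col 10: 0 + 0 + 1 (carry in) = 1 → bit 1, carry out 0
Reading bits MSB→LSB: 11010111001
Strip leading zeros: 11010111001
= 11010111001


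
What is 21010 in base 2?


Divide by 2 repeatedly:
21010 ÷ 2 = 10505 remainder 0
10505 ÷ 2 = 5252 remainder 1
5252 ÷ 2 = 2626 remainder 0
2626 ÷ 2 = 1313 remainder 0
1313 ÷ 2 = 656 remainder 1
656 ÷ 2 = 328 remainder 0
328 ÷ 2 = 164 remainder 0
164 ÷ 2 = 82 remainder 0
82 ÷ 2 = 41 remainder 0
41 ÷ 2 = 20 remainder 1
20 ÷ 2 = 10 remainder 0
10 ÷ 2 = 5 remainder 0
5 ÷ 2 = 2 remainder 1
2 ÷ 2 = 1 remainder 0
1 ÷ 2 = 0 remainder 1
Reading remainders bottom-up:
= 101001000010010


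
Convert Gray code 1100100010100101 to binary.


Gray code: 1100100010100101
MSB stays the same: 1
Each subsequent bit = prev_binary XOR current_gray:
  B[1] = 1 XOR 1 = 0
  B[2] = 0 XOR 0 = 0
  B[3] = 0 XOR 0 = 0
  B[4] = 0 XOR 1 = 1
  B[5] = 1 XOR 0 = 1
  B[6] = 1 XOR 0 = 1
  B[7] = 1 XOR 0 = 1
  B[8] = 1 XOR 1 = 0
  B[9] = 0 XOR 0 = 0
  B[10] = 0 XOR 1 = 1
  B[11] = 1 XOR 0 = 1
  B[12] = 1 XOR 0 = 1
  B[13] = 1 XOR 1 = 0
  B[14] = 0 XOR 0 = 0
  B[15] = 0 XOR 1 = 1
= 1000111100111001 (36665 decimal)


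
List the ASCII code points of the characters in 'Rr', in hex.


String: 'Rr'  (2 characters)
Per-character ASCII lookup:
  'R': uppercase starts at 65: 'R' = 65 + 17 = 82 → 0x52
  'r': lowercase starts at 97: 'r' = 97 + 17 = 114 → 0x72
= 0x52 0x72


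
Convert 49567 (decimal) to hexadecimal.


Divide by 16 repeatedly:
49567 ÷ 16 = 3097 remainder 15 (F)
3097 ÷ 16 = 193 remainder 9 (9)
193 ÷ 16 = 12 remainder 1 (1)
12 ÷ 16 = 0 remainder 12 (C)
Reading remainders bottom-up:
= 0xC19F


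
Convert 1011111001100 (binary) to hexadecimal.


Group into 4-bit nibbles: 0001011111001100
  0001 = 1
  0111 = 7
  1100 = C
  1100 = C
= 0x17CC


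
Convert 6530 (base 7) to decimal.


Positional values (base 7):
  0 × 7^0 = 0 × 1 = 0
  3 × 7^1 = 3 × 7 = 21
  5 × 7^2 = 5 × 49 = 245
  6 × 7^3 = 6 × 343 = 2058
Sum = 0 + 21 + 245 + 2058
= 2324


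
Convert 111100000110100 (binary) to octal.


Group into 3-bit groups: 111100000110100
  111 = 7
  100 = 4
  000 = 0
  110 = 6
  100 = 4
= 0o74064


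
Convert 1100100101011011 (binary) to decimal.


Positional values:
Bit 0: 1 × 2^0 = 1
Bit 1: 1 × 2^1 = 2
Bit 3: 1 × 2^3 = 8
Bit 4: 1 × 2^4 = 16
Bit 6: 1 × 2^6 = 64
Bit 8: 1 × 2^8 = 256
Bit 11: 1 × 2^11 = 2048
Bit 14: 1 × 2^14 = 16384
Bit 15: 1 × 2^15 = 32768
Sum = 1 + 2 + 8 + 16 + 64 + 256 + 2048 + 16384 + 32768
= 51547


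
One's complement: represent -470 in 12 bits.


Original: 000111010110
Invert all bits:
  bit 0: 0 → 1
  bit 1: 0 → 1
  bit 2: 0 → 1
  bit 3: 1 → 0
  bit 4: 1 → 0
  bit 5: 1 → 0
  bit 6: 0 → 1
  bit 7: 1 → 0
  bit 8: 0 → 1
  bit 9: 1 → 0
  bit 10: 1 → 0
  bit 11: 0 → 1
= 111000101001


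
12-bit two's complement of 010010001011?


Original: 010010001011
Step 1 - Invert all bits: 101101110100
Step 2 - Add 1: 101101110100 + 1
= 101101110101 (represents -1163)


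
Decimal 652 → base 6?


Divide by 6 repeatedly:
652 ÷ 6 = 108 remainder 4
108 ÷ 6 = 18 remainder 0
18 ÷ 6 = 3 remainder 0
3 ÷ 6 = 0 remainder 3
Reading remainders bottom-up:
= 3004


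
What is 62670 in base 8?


Divide by 8 repeatedly:
62670 ÷ 8 = 7833 remainder 6
7833 ÷ 8 = 979 remainder 1
979 ÷ 8 = 122 remainder 3
122 ÷ 8 = 15 remainder 2
15 ÷ 8 = 1 remainder 7
1 ÷ 8 = 0 remainder 1
Reading remainders bottom-up:
= 0o172316


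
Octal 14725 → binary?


Each octal digit → 3 binary bits:
  1 = 001
  4 = 100
  7 = 111
  2 = 010
  5 = 101
Concatenate: 001 100 111 010 101
= 001100111010101


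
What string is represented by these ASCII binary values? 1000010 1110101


Codes (binary): 1000010 1110101
Per-code ASCII lookup:
  1000010 = 66  (range 65-90: uppercase, 66 - 65 = 1) → 'B'
  1110101 = 117  (range 97-122: lowercase, 117 - 97 = 20) → 'u'
= 'Bu'


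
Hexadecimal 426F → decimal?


Positional values:
Position 0: F × 16^0 = 15 × 1 = 15
Position 1: 6 × 16^1 = 6 × 16 = 96
Position 2: 2 × 16^2 = 2 × 256 = 512
Position 3: 4 × 16^3 = 4 × 4096 = 16384
Sum = 15 + 96 + 512 + 16384
= 17007


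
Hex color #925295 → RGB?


Hex: #925295
R = 92₁₆ = 146
G = 52₁₆ = 82
B = 95₁₆ = 149
= RGB(146, 82, 149)


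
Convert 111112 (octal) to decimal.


Positional values:
Position 0: 2 × 8^0 = 2
Position 1: 1 × 8^1 = 8
Position 2: 1 × 8^2 = 64
Position 3: 1 × 8^3 = 512
Position 4: 1 × 8^4 = 4096
Position 5: 1 × 8^5 = 32768
Sum = 2 + 8 + 64 + 512 + 4096 + 32768
= 37450


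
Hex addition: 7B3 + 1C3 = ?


Align and add column by column (LSB to MSB, each column mod 16 with carry):
  07B3
+ 01C3
  ----
  col 0: 3(3) + 3(3) + 0 (carry in) = 6 → 6(6), carry out 0
  col 1: B(11) + C(12) + 0 (carry in) = 23 → 7(7), carry out 1
  col 2: 7(7) + 1(1) + 1 (carry in) = 9 → 9(9), carry out 0
  col 3: 0(0) + 0(0) + 0 (carry in) = 0 → 0(0), carry out 0
Reading digits MSB→LSB: 0976
Strip leading zeros: 976
= 0x976


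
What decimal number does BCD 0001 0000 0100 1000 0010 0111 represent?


Each 4-bit group → digit:
  0001 → 1
  0000 → 0
  0100 → 4
  1000 → 8
  0010 → 2
  0111 → 7
= 104827


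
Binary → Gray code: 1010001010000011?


Binary: 1010001010000011
Gray code: G = B XOR (B >> 1)
B >> 1 = 0101000101000001
1010001010000011 XOR 0101000101000001:
  1 XOR 0 = 1
  0 XOR 1 = 1
  1 XOR 0 = 1
  0 XOR 1 = 1
  0 XOR 0 = 0
  0 XOR 0 = 0
  1 XOR 0 = 1
  0 XOR 1 = 1
  1 XOR 0 = 1
  0 XOR 1 = 1
  0 XOR 0 = 0
  0 XOR 0 = 0
  0 XOR 0 = 0
  0 XOR 0 = 0
  1 XOR 0 = 1
  1 XOR 1 = 0
= 1111001111000010


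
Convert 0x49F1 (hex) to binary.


Each hex digit → 4 binary bits:
  4 = 0100
  9 = 1001
  F = 1111
  1 = 0001
Concatenate: 0100 1001 1111 0001
= 0100100111110001


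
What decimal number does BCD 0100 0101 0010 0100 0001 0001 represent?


Each 4-bit group → digit:
  0100 → 4
  0101 → 5
  0010 → 2
  0100 → 4
  0001 → 1
  0001 → 1
= 452411


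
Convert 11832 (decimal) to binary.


Divide by 2 repeatedly:
11832 ÷ 2 = 5916 remainder 0
5916 ÷ 2 = 2958 remainder 0
2958 ÷ 2 = 1479 remainder 0
1479 ÷ 2 = 739 remainder 1
739 ÷ 2 = 369 remainder 1
369 ÷ 2 = 184 remainder 1
184 ÷ 2 = 92 remainder 0
92 ÷ 2 = 46 remainder 0
46 ÷ 2 = 23 remainder 0
23 ÷ 2 = 11 remainder 1
11 ÷ 2 = 5 remainder 1
5 ÷ 2 = 2 remainder 1
2 ÷ 2 = 1 remainder 0
1 ÷ 2 = 0 remainder 1
Reading remainders bottom-up:
= 10111000111000


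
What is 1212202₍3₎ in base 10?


Positional values (base 3):
  2 × 3^0 = 2 × 1 = 2
  0 × 3^1 = 0 × 3 = 0
  2 × 3^2 = 2 × 9 = 18
  2 × 3^3 = 2 × 27 = 54
  1 × 3^4 = 1 × 81 = 81
  2 × 3^5 = 2 × 243 = 486
  1 × 3^6 = 1 × 729 = 729
Sum = 2 + 0 + 18 + 54 + 81 + 486 + 729
= 1370


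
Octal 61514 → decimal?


Positional values:
Position 0: 4 × 8^0 = 4
Position 1: 1 × 8^1 = 8
Position 2: 5 × 8^2 = 320
Position 3: 1 × 8^3 = 512
Position 4: 6 × 8^4 = 24576
Sum = 4 + 8 + 320 + 512 + 24576
= 25420


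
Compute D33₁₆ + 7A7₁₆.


Align and add column by column (LSB to MSB, each column mod 16 with carry):
  0D33
+ 07A7
  ----
  col 0: 3(3) + 7(7) + 0 (carry in) = 10 → A(10), carry out 0
  col 1: 3(3) + A(10) + 0 (carry in) = 13 → D(13), carry out 0
  col 2: D(13) + 7(7) + 0 (carry in) = 20 → 4(4), carry out 1
  col 3: 0(0) + 0(0) + 1 (carry in) = 1 → 1(1), carry out 0
Reading digits MSB→LSB: 14DA
Strip leading zeros: 14DA
= 0x14DA


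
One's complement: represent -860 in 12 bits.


Original: 001101011100
Invert all bits:
  bit 0: 0 → 1
  bit 1: 0 → 1
  bit 2: 1 → 0
  bit 3: 1 → 0
  bit 4: 0 → 1
  bit 5: 1 → 0
  bit 6: 0 → 1
  bit 7: 1 → 0
  bit 8: 1 → 0
  bit 9: 1 → 0
  bit 10: 0 → 1
  bit 11: 0 → 1
= 110010100011


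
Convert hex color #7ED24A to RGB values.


Hex: #7ED24A
R = 7E₁₆ = 126
G = D2₁₆ = 210
B = 4A₁₆ = 74
= RGB(126, 210, 74)


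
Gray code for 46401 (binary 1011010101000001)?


Binary: 1011010101000001
Gray code: G = B XOR (B >> 1)
B >> 1 = 0101101010100000
1011010101000001 XOR 0101101010100000:
  1 XOR 0 = 1
  0 XOR 1 = 1
  1 XOR 0 = 1
  1 XOR 1 = 0
  0 XOR 1 = 1
  1 XOR 0 = 1
  0 XOR 1 = 1
  1 XOR 0 = 1
  0 XOR 1 = 1
  1 XOR 0 = 1
  0 XOR 1 = 1
  0 XOR 0 = 0
  0 XOR 0 = 0
  0 XOR 0 = 0
  0 XOR 0 = 0
  1 XOR 0 = 1
= 1110111111100001


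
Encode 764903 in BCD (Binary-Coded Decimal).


Each digit → 4-bit binary:
  7 → 0111
  6 → 0110
  4 → 0100
  9 → 1001
  0 → 0000
  3 → 0011
= 0111 0110 0100 1001 0000 0011


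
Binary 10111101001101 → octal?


Group into 3-bit groups: 010111101001101
  010 = 2
  111 = 7
  101 = 5
  001 = 1
  101 = 5
= 0o27515


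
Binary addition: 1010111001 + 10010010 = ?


Align and add column by column (LSB to MSB, carry propagating):
  01010111001
+ 00010010010
  -----------
  col 0: 1 + 0 + 0 (carry in) = 1 → bit 1, carry out 0
  col 1: 0 + 1 + 0 (carry in) = 1 → bit 1, carry out 0
  col 2: 0 + 0 + 0 (carry in) = 0 → bit 0, carry out 0
  col 3: 1 + 0 + 0 (carry in) = 1 → bit 1, carry out 0
  col 4: 1 + 1 + 0 (carry in) = 2 → bit 0, carry out 1
  col 5: 1 + 0 + 1 (carry in) = 2 → bit 0, carry out 1
  col 6: 0 + 0 + 1 (carry in) = 1 → bit 1, carry out 0
  col 7: 1 + 1 + 0 (carry in) = 2 → bit 0, carry out 1
  col 8: 0 + 0 + 1 (carry in) = 1 → bit 1, carry out 0
  col 9: 1 + 0 + 0 (carry in) = 1 → bit 1, carry out 0
  col 10: 0 + 0 + 0 (carry in) = 0 → bit 0, carry out 0
Reading bits MSB→LSB: 01101001011
Strip leading zeros: 1101001011
= 1101001011


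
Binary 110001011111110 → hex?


Group into 4-bit nibbles: 0110001011111110
  0110 = 6
  0010 = 2
  1111 = F
  1110 = E
= 0x62FE


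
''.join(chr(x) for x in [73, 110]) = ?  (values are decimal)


Codes (decimal): 73 110
Per-code ASCII lookup:
  73  (range 65-90: uppercase, 73 - 65 = 8) → 'I'
  110  (range 97-122: lowercase, 110 - 97 = 13) → 'n'
= 'In'


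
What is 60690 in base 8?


Divide by 8 repeatedly:
60690 ÷ 8 = 7586 remainder 2
7586 ÷ 8 = 948 remainder 2
948 ÷ 8 = 118 remainder 4
118 ÷ 8 = 14 remainder 6
14 ÷ 8 = 1 remainder 6
1 ÷ 8 = 0 remainder 1
Reading remainders bottom-up:
= 0o166422


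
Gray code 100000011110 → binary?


Gray code: 100000011110
MSB stays the same: 1
Each subsequent bit = prev_binary XOR current_gray:
  B[1] = 1 XOR 0 = 1
  B[2] = 1 XOR 0 = 1
  B[3] = 1 XOR 0 = 1
  B[4] = 1 XOR 0 = 1
  B[5] = 1 XOR 0 = 1
  B[6] = 1 XOR 0 = 1
  B[7] = 1 XOR 1 = 0
  B[8] = 0 XOR 1 = 1
  B[9] = 1 XOR 1 = 0
  B[10] = 0 XOR 1 = 1
  B[11] = 1 XOR 0 = 1
= 111111101011 (4075 decimal)


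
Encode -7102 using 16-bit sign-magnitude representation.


Sign bit: 1 (negative)
Magnitude: 7102 = 001101110111110
= 1001101110111110


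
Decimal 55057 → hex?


Divide by 16 repeatedly:
55057 ÷ 16 = 3441 remainder 1 (1)
3441 ÷ 16 = 215 remainder 1 (1)
215 ÷ 16 = 13 remainder 7 (7)
13 ÷ 16 = 0 remainder 13 (D)
Reading remainders bottom-up:
= 0xD711


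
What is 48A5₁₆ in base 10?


Positional values:
Position 0: 5 × 16^0 = 5 × 1 = 5
Position 1: A × 16^1 = 10 × 16 = 160
Position 2: 8 × 16^2 = 8 × 256 = 2048
Position 3: 4 × 16^3 = 4 × 4096 = 16384
Sum = 5 + 160 + 2048 + 16384
= 18597


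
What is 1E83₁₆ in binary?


Each hex digit → 4 binary bits:
  1 = 0001
  E = 1110
  8 = 1000
  3 = 0011
Concatenate: 0001 1110 1000 0011
= 0001111010000011


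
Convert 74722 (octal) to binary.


Each octal digit → 3 binary bits:
  7 = 111
  4 = 100
  7 = 111
  2 = 010
  2 = 010
Concatenate: 111 100 111 010 010
= 111100111010010


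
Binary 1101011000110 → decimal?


Positional values:
Bit 1: 1 × 2^1 = 2
Bit 2: 1 × 2^2 = 4
Bit 6: 1 × 2^6 = 64
Bit 7: 1 × 2^7 = 128
Bit 9: 1 × 2^9 = 512
Bit 11: 1 × 2^11 = 2048
Bit 12: 1 × 2^12 = 4096
Sum = 2 + 4 + 64 + 128 + 512 + 2048 + 4096
= 6854


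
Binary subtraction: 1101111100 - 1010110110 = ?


Align and subtract column by column (LSB to MSB, borrowing when needed):
  1101111100
- 1010110110
  ----------
  col 0: (0 - 0 borrow-in) - 0 → 0 - 0 = 0, borrow out 0
  col 1: (0 - 0 borrow-in) - 1 → borrow from next column: (0+2) - 1 = 1, borrow out 1
  col 2: (1 - 1 borrow-in) - 1 → borrow from next column: (0+2) - 1 = 1, borrow out 1
  col 3: (1 - 1 borrow-in) - 0 → 0 - 0 = 0, borrow out 0
  col 4: (1 - 0 borrow-in) - 1 → 1 - 1 = 0, borrow out 0
  col 5: (1 - 0 borrow-in) - 1 → 1 - 1 = 0, borrow out 0
  col 6: (1 - 0 borrow-in) - 0 → 1 - 0 = 1, borrow out 0
  col 7: (0 - 0 borrow-in) - 1 → borrow from next column: (0+2) - 1 = 1, borrow out 1
  col 8: (1 - 1 borrow-in) - 0 → 0 - 0 = 0, borrow out 0
  col 9: (1 - 0 borrow-in) - 1 → 1 - 1 = 0, borrow out 0
Reading bits MSB→LSB: 0011000110
Strip leading zeros: 11000110
= 11000110


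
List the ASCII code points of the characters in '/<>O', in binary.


String: '/<>O'  (4 characters)
Per-character ASCII lookup:
  '/': special character: '/' = 47 → 101111
  '<': special character: '<' = 60 → 111100
  '>': special character: '>' = 62 → 111110
  'O': uppercase starts at 65: 'O' = 65 + 14 = 79 → 1001111
= 101111 111100 111110 1001111


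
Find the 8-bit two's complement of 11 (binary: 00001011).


Original: 00001011
Step 1 - Invert all bits: 11110100
Step 2 - Add 1: 11110100 + 1
= 11110101 (represents -11)


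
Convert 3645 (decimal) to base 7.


Divide by 7 repeatedly:
3645 ÷ 7 = 520 remainder 5
520 ÷ 7 = 74 remainder 2
74 ÷ 7 = 10 remainder 4
10 ÷ 7 = 1 remainder 3
1 ÷ 7 = 0 remainder 1
Reading remainders bottom-up:
= 13425


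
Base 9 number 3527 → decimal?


Positional values (base 9):
  7 × 9^0 = 7 × 1 = 7
  2 × 9^1 = 2 × 9 = 18
  5 × 9^2 = 5 × 81 = 405
  3 × 9^3 = 3 × 729 = 2187
Sum = 7 + 18 + 405 + 2187
= 2617


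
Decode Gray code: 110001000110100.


Gray code: 110001000110100
MSB stays the same: 1
Each subsequent bit = prev_binary XOR current_gray:
  B[1] = 1 XOR 1 = 0
  B[2] = 0 XOR 0 = 0
  B[3] = 0 XOR 0 = 0
  B[4] = 0 XOR 0 = 0
  B[5] = 0 XOR 1 = 1
  B[6] = 1 XOR 0 = 1
  B[7] = 1 XOR 0 = 1
  B[8] = 1 XOR 0 = 1
  B[9] = 1 XOR 1 = 0
  B[10] = 0 XOR 1 = 1
  B[11] = 1 XOR 0 = 1
  B[12] = 1 XOR 1 = 0
  B[13] = 0 XOR 0 = 0
  B[14] = 0 XOR 0 = 0
= 100001111011000 (17368 decimal)


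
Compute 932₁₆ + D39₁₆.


Align and add column by column (LSB to MSB, each column mod 16 with carry):
  0932
+ 0D39
  ----
  col 0: 2(2) + 9(9) + 0 (carry in) = 11 → B(11), carry out 0
  col 1: 3(3) + 3(3) + 0 (carry in) = 6 → 6(6), carry out 0
  col 2: 9(9) + D(13) + 0 (carry in) = 22 → 6(6), carry out 1
  col 3: 0(0) + 0(0) + 1 (carry in) = 1 → 1(1), carry out 0
Reading digits MSB→LSB: 166B
Strip leading zeros: 166B
= 0x166B


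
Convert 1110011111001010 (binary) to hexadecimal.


Group into 4-bit nibbles: 1110011111001010
  1110 = E
  0111 = 7
  1100 = C
  1010 = A
= 0xE7CA


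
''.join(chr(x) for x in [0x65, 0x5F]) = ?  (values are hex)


Codes (hex): 0x65 0x5F
Per-code ASCII lookup:
  0x65 = 101  (range 97-122: lowercase, 101 - 97 = 4) → 'e'
  0x5F = 95  (special character) → '_'
= 'e_'


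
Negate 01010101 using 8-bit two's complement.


Original: 01010101
Step 1 - Invert all bits: 10101010
Step 2 - Add 1: 10101010 + 1
= 10101011 (represents -85)


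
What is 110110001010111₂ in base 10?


Positional values:
Bit 0: 1 × 2^0 = 1
Bit 1: 1 × 2^1 = 2
Bit 2: 1 × 2^2 = 4
Bit 4: 1 × 2^4 = 16
Bit 6: 1 × 2^6 = 64
Bit 10: 1 × 2^10 = 1024
Bit 11: 1 × 2^11 = 2048
Bit 13: 1 × 2^13 = 8192
Bit 14: 1 × 2^14 = 16384
Sum = 1 + 2 + 4 + 16 + 64 + 1024 + 2048 + 8192 + 16384
= 27735


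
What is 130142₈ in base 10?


Positional values:
Position 0: 2 × 8^0 = 2
Position 1: 4 × 8^1 = 32
Position 2: 1 × 8^2 = 64
Position 3: 0 × 8^3 = 0
Position 4: 3 × 8^4 = 12288
Position 5: 1 × 8^5 = 32768
Sum = 2 + 32 + 64 + 0 + 12288 + 32768
= 45154


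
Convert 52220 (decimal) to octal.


Divide by 8 repeatedly:
52220 ÷ 8 = 6527 remainder 4
6527 ÷ 8 = 815 remainder 7
815 ÷ 8 = 101 remainder 7
101 ÷ 8 = 12 remainder 5
12 ÷ 8 = 1 remainder 4
1 ÷ 8 = 0 remainder 1
Reading remainders bottom-up:
= 0o145774


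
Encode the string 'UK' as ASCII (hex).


String: 'UK'  (2 characters)
Per-character ASCII lookup:
  'U': uppercase starts at 65: 'U' = 65 + 20 = 85 → 0x55
  'K': uppercase starts at 65: 'K' = 65 + 10 = 75 → 0x4B
= 0x55 0x4B


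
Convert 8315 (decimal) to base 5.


Divide by 5 repeatedly:
8315 ÷ 5 = 1663 remainder 0
1663 ÷ 5 = 332 remainder 3
332 ÷ 5 = 66 remainder 2
66 ÷ 5 = 13 remainder 1
13 ÷ 5 = 2 remainder 3
2 ÷ 5 = 0 remainder 2
Reading remainders bottom-up:
= 231230


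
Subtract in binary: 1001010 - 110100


Align and subtract column by column (LSB to MSB, borrowing when needed):
  1001010
- 0110100
  -------
  col 0: (0 - 0 borrow-in) - 0 → 0 - 0 = 0, borrow out 0
  col 1: (1 - 0 borrow-in) - 0 → 1 - 0 = 1, borrow out 0
  col 2: (0 - 0 borrow-in) - 1 → borrow from next column: (0+2) - 1 = 1, borrow out 1
  col 3: (1 - 1 borrow-in) - 0 → 0 - 0 = 0, borrow out 0
  col 4: (0 - 0 borrow-in) - 1 → borrow from next column: (0+2) - 1 = 1, borrow out 1
  col 5: (0 - 1 borrow-in) - 1 → borrow from next column: (-1+2) - 1 = 0, borrow out 1
  col 6: (1 - 1 borrow-in) - 0 → 0 - 0 = 0, borrow out 0
Reading bits MSB→LSB: 0010110
Strip leading zeros: 10110
= 10110


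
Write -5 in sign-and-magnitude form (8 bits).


Sign bit: 1 (negative)
Magnitude: 5 = 0000101
= 10000101


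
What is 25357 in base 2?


Divide by 2 repeatedly:
25357 ÷ 2 = 12678 remainder 1
12678 ÷ 2 = 6339 remainder 0
6339 ÷ 2 = 3169 remainder 1
3169 ÷ 2 = 1584 remainder 1
1584 ÷ 2 = 792 remainder 0
792 ÷ 2 = 396 remainder 0
396 ÷ 2 = 198 remainder 0
198 ÷ 2 = 99 remainder 0
99 ÷ 2 = 49 remainder 1
49 ÷ 2 = 24 remainder 1
24 ÷ 2 = 12 remainder 0
12 ÷ 2 = 6 remainder 0
6 ÷ 2 = 3 remainder 0
3 ÷ 2 = 1 remainder 1
1 ÷ 2 = 0 remainder 1
Reading remainders bottom-up:
= 110001100001101


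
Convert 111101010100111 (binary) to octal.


Group into 3-bit groups: 111101010100111
  111 = 7
  101 = 5
  010 = 2
  100 = 4
  111 = 7
= 0o75247


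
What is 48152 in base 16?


Divide by 16 repeatedly:
48152 ÷ 16 = 3009 remainder 8 (8)
3009 ÷ 16 = 188 remainder 1 (1)
188 ÷ 16 = 11 remainder 12 (C)
11 ÷ 16 = 0 remainder 11 (B)
Reading remainders bottom-up:
= 0xBC18


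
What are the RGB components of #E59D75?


Hex: #E59D75
R = E5₁₆ = 229
G = 9D₁₆ = 157
B = 75₁₆ = 117
= RGB(229, 157, 117)


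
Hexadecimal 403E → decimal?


Positional values:
Position 0: E × 16^0 = 14 × 1 = 14
Position 1: 3 × 16^1 = 3 × 16 = 48
Position 2: 0 × 16^2 = 0 × 256 = 0
Position 3: 4 × 16^3 = 4 × 4096 = 16384
Sum = 14 + 48 + 0 + 16384
= 16446


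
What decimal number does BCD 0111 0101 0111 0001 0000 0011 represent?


Each 4-bit group → digit:
  0111 → 7
  0101 → 5
  0111 → 7
  0001 → 1
  0000 → 0
  0011 → 3
= 757103


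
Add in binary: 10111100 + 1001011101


Align and add column by column (LSB to MSB, carry propagating):
  00010111100
+ 01001011101
  -----------
  col 0: 0 + 1 + 0 (carry in) = 1 → bit 1, carry out 0
  col 1: 0 + 0 + 0 (carry in) = 0 → bit 0, carry out 0
  col 2: 1 + 1 + 0 (carry in) = 2 → bit 0, carry out 1
  col 3: 1 + 1 + 1 (carry in) = 3 → bit 1, carry out 1
  col 4: 1 + 1 + 1 (carry in) = 3 → bit 1, carry out 1
  col 5: 1 + 0 + 1 (carry in) = 2 → bit 0, carry out 1
  col 6: 0 + 1 + 1 (carry in) = 2 → bit 0, carry out 1
  col 7: 1 + 0 + 1 (carry in) = 2 → bit 0, carry out 1
  col 8: 0 + 0 + 1 (carry in) = 1 → bit 1, carry out 0
  col 9: 0 + 1 + 0 (carry in) = 1 → bit 1, carry out 0
  col 10: 0 + 0 + 0 (carry in) = 0 → bit 0, carry out 0
Reading bits MSB→LSB: 01100011001
Strip leading zeros: 1100011001
= 1100011001


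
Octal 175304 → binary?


Each octal digit → 3 binary bits:
  1 = 001
  7 = 111
  5 = 101
  3 = 011
  0 = 000
  4 = 100
Concatenate: 001 111 101 011 000 100
= 001111101011000100


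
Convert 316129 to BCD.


Each digit → 4-bit binary:
  3 → 0011
  1 → 0001
  6 → 0110
  1 → 0001
  2 → 0010
  9 → 1001
= 0011 0001 0110 0001 0010 1001


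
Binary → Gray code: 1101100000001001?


Binary: 1101100000001001
Gray code: G = B XOR (B >> 1)
B >> 1 = 0110110000000100
1101100000001001 XOR 0110110000000100:
  1 XOR 0 = 1
  1 XOR 1 = 0
  0 XOR 1 = 1
  1 XOR 0 = 1
  1 XOR 1 = 0
  0 XOR 1 = 1
  0 XOR 0 = 0
  0 XOR 0 = 0
  0 XOR 0 = 0
  0 XOR 0 = 0
  0 XOR 0 = 0
  0 XOR 0 = 0
  1 XOR 0 = 1
  0 XOR 1 = 1
  0 XOR 0 = 0
  1 XOR 0 = 1
= 1011010000001101


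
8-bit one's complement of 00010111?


Original: 00010111
Invert all bits:
  bit 0: 0 → 1
  bit 1: 0 → 1
  bit 2: 0 → 1
  bit 3: 1 → 0
  bit 4: 0 → 1
  bit 5: 1 → 0
  bit 6: 1 → 0
  bit 7: 1 → 0
= 11101000


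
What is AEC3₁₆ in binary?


Each hex digit → 4 binary bits:
  A = 1010
  E = 1110
  C = 1100
  3 = 0011
Concatenate: 1010 1110 1100 0011
= 1010111011000011


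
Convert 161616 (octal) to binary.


Each octal digit → 3 binary bits:
  1 = 001
  6 = 110
  1 = 001
  6 = 110
  1 = 001
  6 = 110
Concatenate: 001 110 001 110 001 110
= 001110001110001110


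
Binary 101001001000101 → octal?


Group into 3-bit groups: 101001001000101
  101 = 5
  001 = 1
  001 = 1
  000 = 0
  101 = 5
= 0o51105


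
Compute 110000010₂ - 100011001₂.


Align and subtract column by column (LSB to MSB, borrowing when needed):
  110000010
- 100011001
  ---------
  col 0: (0 - 0 borrow-in) - 1 → borrow from next column: (0+2) - 1 = 1, borrow out 1
  col 1: (1 - 1 borrow-in) - 0 → 0 - 0 = 0, borrow out 0
  col 2: (0 - 0 borrow-in) - 0 → 0 - 0 = 0, borrow out 0
  col 3: (0 - 0 borrow-in) - 1 → borrow from next column: (0+2) - 1 = 1, borrow out 1
  col 4: (0 - 1 borrow-in) - 1 → borrow from next column: (-1+2) - 1 = 0, borrow out 1
  col 5: (0 - 1 borrow-in) - 0 → borrow from next column: (-1+2) - 0 = 1, borrow out 1
  col 6: (0 - 1 borrow-in) - 0 → borrow from next column: (-1+2) - 0 = 1, borrow out 1
  col 7: (1 - 1 borrow-in) - 0 → 0 - 0 = 0, borrow out 0
  col 8: (1 - 0 borrow-in) - 1 → 1 - 1 = 0, borrow out 0
Reading bits MSB→LSB: 001101001
Strip leading zeros: 1101001
= 1101001


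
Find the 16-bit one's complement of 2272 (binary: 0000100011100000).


Original: 0000100011100000
Invert all bits:
  bit 0: 0 → 1
  bit 1: 0 → 1
  bit 2: 0 → 1
  bit 3: 0 → 1
  bit 4: 1 → 0
  bit 5: 0 → 1
  bit 6: 0 → 1
  bit 7: 0 → 1
  bit 8: 1 → 0
  bit 9: 1 → 0
  bit 10: 1 → 0
  bit 11: 0 → 1
  bit 12: 0 → 1
  bit 13: 0 → 1
  bit 14: 0 → 1
  bit 15: 0 → 1
= 1111011100011111


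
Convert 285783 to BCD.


Each digit → 4-bit binary:
  2 → 0010
  8 → 1000
  5 → 0101
  7 → 0111
  8 → 1000
  3 → 0011
= 0010 1000 0101 0111 1000 0011


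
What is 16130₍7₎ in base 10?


Positional values (base 7):
  0 × 7^0 = 0 × 1 = 0
  3 × 7^1 = 3 × 7 = 21
  1 × 7^2 = 1 × 49 = 49
  6 × 7^3 = 6 × 343 = 2058
  1 × 7^4 = 1 × 2401 = 2401
Sum = 0 + 21 + 49 + 2058 + 2401
= 4529


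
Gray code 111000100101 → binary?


Gray code: 111000100101
MSB stays the same: 1
Each subsequent bit = prev_binary XOR current_gray:
  B[1] = 1 XOR 1 = 0
  B[2] = 0 XOR 1 = 1
  B[3] = 1 XOR 0 = 1
  B[4] = 1 XOR 0 = 1
  B[5] = 1 XOR 0 = 1
  B[6] = 1 XOR 1 = 0
  B[7] = 0 XOR 0 = 0
  B[8] = 0 XOR 0 = 0
  B[9] = 0 XOR 1 = 1
  B[10] = 1 XOR 0 = 1
  B[11] = 1 XOR 1 = 0
= 101111000110 (3014 decimal)


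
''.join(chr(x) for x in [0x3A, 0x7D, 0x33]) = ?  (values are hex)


Codes (hex): 0x3A 0x7D 0x33
Per-code ASCII lookup:
  0x3A = 58  (special character) → ':'
  0x7D = 125  (special character) → '}'
  0x33 = 51  (range 48-57: digits, 51 - 48 = 3) → '3'
= ':}3'


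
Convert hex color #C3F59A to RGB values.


Hex: #C3F59A
R = C3₁₆ = 195
G = F5₁₆ = 245
B = 9A₁₆ = 154
= RGB(195, 245, 154)


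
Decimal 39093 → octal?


Divide by 8 repeatedly:
39093 ÷ 8 = 4886 remainder 5
4886 ÷ 8 = 610 remainder 6
610 ÷ 8 = 76 remainder 2
76 ÷ 8 = 9 remainder 4
9 ÷ 8 = 1 remainder 1
1 ÷ 8 = 0 remainder 1
Reading remainders bottom-up:
= 0o114265


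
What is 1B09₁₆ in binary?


Each hex digit → 4 binary bits:
  1 = 0001
  B = 1011
  0 = 0000
  9 = 1001
Concatenate: 0001 1011 0000 1001
= 0001101100001001


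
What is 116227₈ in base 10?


Positional values:
Position 0: 7 × 8^0 = 7
Position 1: 2 × 8^1 = 16
Position 2: 2 × 8^2 = 128
Position 3: 6 × 8^3 = 3072
Position 4: 1 × 8^4 = 4096
Position 5: 1 × 8^5 = 32768
Sum = 7 + 16 + 128 + 3072 + 4096 + 32768
= 40087


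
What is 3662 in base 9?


Divide by 9 repeatedly:
3662 ÷ 9 = 406 remainder 8
406 ÷ 9 = 45 remainder 1
45 ÷ 9 = 5 remainder 0
5 ÷ 9 = 0 remainder 5
Reading remainders bottom-up:
= 5018


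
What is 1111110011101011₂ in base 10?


Positional values:
Bit 0: 1 × 2^0 = 1
Bit 1: 1 × 2^1 = 2
Bit 3: 1 × 2^3 = 8
Bit 5: 1 × 2^5 = 32
Bit 6: 1 × 2^6 = 64
Bit 7: 1 × 2^7 = 128
Bit 10: 1 × 2^10 = 1024
Bit 11: 1 × 2^11 = 2048
Bit 12: 1 × 2^12 = 4096
Bit 13: 1 × 2^13 = 8192
Bit 14: 1 × 2^14 = 16384
Bit 15: 1 × 2^15 = 32768
Sum = 1 + 2 + 8 + 32 + 64 + 128 + 1024 + 2048 + 4096 + 8192 + 16384 + 32768
= 64747


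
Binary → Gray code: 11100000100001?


Binary: 11100000100001
Gray code: G = B XOR (B >> 1)
B >> 1 = 01110000010000
11100000100001 XOR 01110000010000:
  1 XOR 0 = 1
  1 XOR 1 = 0
  1 XOR 1 = 0
  0 XOR 1 = 1
  0 XOR 0 = 0
  0 XOR 0 = 0
  0 XOR 0 = 0
  0 XOR 0 = 0
  1 XOR 0 = 1
  0 XOR 1 = 1
  0 XOR 0 = 0
  0 XOR 0 = 0
  0 XOR 0 = 0
  1 XOR 0 = 1
= 10010000110001


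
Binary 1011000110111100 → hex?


Group into 4-bit nibbles: 1011000110111100
  1011 = B
  0001 = 1
  1011 = B
  1100 = C
= 0xB1BC


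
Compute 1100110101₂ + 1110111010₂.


Align and add column by column (LSB to MSB, carry propagating):
  01100110101
+ 01110111010
  -----------
  col 0: 1 + 0 + 0 (carry in) = 1 → bit 1, carry out 0
  col 1: 0 + 1 + 0 (carry in) = 1 → bit 1, carry out 0
  col 2: 1 + 0 + 0 (carry in) = 1 → bit 1, carry out 0
  col 3: 0 + 1 + 0 (carry in) = 1 → bit 1, carry out 0
  col 4: 1 + 1 + 0 (carry in) = 2 → bit 0, carry out 1
  col 5: 1 + 1 + 1 (carry in) = 3 → bit 1, carry out 1
  col 6: 0 + 0 + 1 (carry in) = 1 → bit 1, carry out 0
  col 7: 0 + 1 + 0 (carry in) = 1 → bit 1, carry out 0
  col 8: 1 + 1 + 0 (carry in) = 2 → bit 0, carry out 1
  col 9: 1 + 1 + 1 (carry in) = 3 → bit 1, carry out 1
  col 10: 0 + 0 + 1 (carry in) = 1 → bit 1, carry out 0
Reading bits MSB→LSB: 11011101111
Strip leading zeros: 11011101111
= 11011101111


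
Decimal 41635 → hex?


Divide by 16 repeatedly:
41635 ÷ 16 = 2602 remainder 3 (3)
2602 ÷ 16 = 162 remainder 10 (A)
162 ÷ 16 = 10 remainder 2 (2)
10 ÷ 16 = 0 remainder 10 (A)
Reading remainders bottom-up:
= 0xA2A3


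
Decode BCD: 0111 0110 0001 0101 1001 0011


Each 4-bit group → digit:
  0111 → 7
  0110 → 6
  0001 → 1
  0101 → 5
  1001 → 9
  0011 → 3
= 761593


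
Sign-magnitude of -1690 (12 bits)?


Sign bit: 1 (negative)
Magnitude: 1690 = 11010011010
= 111010011010


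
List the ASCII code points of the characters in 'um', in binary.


String: 'um'  (2 characters)
Per-character ASCII lookup:
  'u': lowercase starts at 97: 'u' = 97 + 20 = 117 → 1110101
  'm': lowercase starts at 97: 'm' = 97 + 12 = 109 → 1101101
= 1110101 1101101


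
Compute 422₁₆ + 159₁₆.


Align and add column by column (LSB to MSB, each column mod 16 with carry):
  0422
+ 0159
  ----
  col 0: 2(2) + 9(9) + 0 (carry in) = 11 → B(11), carry out 0
  col 1: 2(2) + 5(5) + 0 (carry in) = 7 → 7(7), carry out 0
  col 2: 4(4) + 1(1) + 0 (carry in) = 5 → 5(5), carry out 0
  col 3: 0(0) + 0(0) + 0 (carry in) = 0 → 0(0), carry out 0
Reading digits MSB→LSB: 057B
Strip leading zeros: 57B
= 0x57B


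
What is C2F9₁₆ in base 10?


Positional values:
Position 0: 9 × 16^0 = 9 × 1 = 9
Position 1: F × 16^1 = 15 × 16 = 240
Position 2: 2 × 16^2 = 2 × 256 = 512
Position 3: C × 16^3 = 12 × 4096 = 49152
Sum = 9 + 240 + 512 + 49152
= 49913


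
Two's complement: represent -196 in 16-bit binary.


Original: 0000000011000100
Step 1 - Invert all bits: 1111111100111011
Step 2 - Add 1: 1111111100111011 + 1
= 1111111100111100 (represents -196)


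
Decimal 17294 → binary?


Divide by 2 repeatedly:
17294 ÷ 2 = 8647 remainder 0
8647 ÷ 2 = 4323 remainder 1
4323 ÷ 2 = 2161 remainder 1
2161 ÷ 2 = 1080 remainder 1
1080 ÷ 2 = 540 remainder 0
540 ÷ 2 = 270 remainder 0
270 ÷ 2 = 135 remainder 0
135 ÷ 2 = 67 remainder 1
67 ÷ 2 = 33 remainder 1
33 ÷ 2 = 16 remainder 1
16 ÷ 2 = 8 remainder 0
8 ÷ 2 = 4 remainder 0
4 ÷ 2 = 2 remainder 0
2 ÷ 2 = 1 remainder 0
1 ÷ 2 = 0 remainder 1
Reading remainders bottom-up:
= 100001110001110


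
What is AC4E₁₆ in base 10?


Positional values:
Position 0: E × 16^0 = 14 × 1 = 14
Position 1: 4 × 16^1 = 4 × 16 = 64
Position 2: C × 16^2 = 12 × 256 = 3072
Position 3: A × 16^3 = 10 × 4096 = 40960
Sum = 14 + 64 + 3072 + 40960
= 44110


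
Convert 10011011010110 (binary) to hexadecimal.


Group into 4-bit nibbles: 0010011011010110
  0010 = 2
  0110 = 6
  1101 = D
  0110 = 6
= 0x26D6


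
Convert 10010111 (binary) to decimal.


Positional values:
Bit 0: 1 × 2^0 = 1
Bit 1: 1 × 2^1 = 2
Bit 2: 1 × 2^2 = 4
Bit 4: 1 × 2^4 = 16
Bit 7: 1 × 2^7 = 128
Sum = 1 + 2 + 4 + 16 + 128
= 151


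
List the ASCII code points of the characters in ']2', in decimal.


String: ']2'  (2 characters)
Per-character ASCII lookup:
  ']': special character: ']' = 93
  '2': digits start at 48: '2' = 48 + 2 = 50
= 93 50


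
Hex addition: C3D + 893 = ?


Align and add column by column (LSB to MSB, each column mod 16 with carry):
  0C3D
+ 0893
  ----
  col 0: D(13) + 3(3) + 0 (carry in) = 16 → 0(0), carry out 1
  col 1: 3(3) + 9(9) + 1 (carry in) = 13 → D(13), carry out 0
  col 2: C(12) + 8(8) + 0 (carry in) = 20 → 4(4), carry out 1
  col 3: 0(0) + 0(0) + 1 (carry in) = 1 → 1(1), carry out 0
Reading digits MSB→LSB: 14D0
Strip leading zeros: 14D0
= 0x14D0


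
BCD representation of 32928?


Each digit → 4-bit binary:
  3 → 0011
  2 → 0010
  9 → 1001
  2 → 0010
  8 → 1000
= 0011 0010 1001 0010 1000


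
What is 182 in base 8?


Divide by 8 repeatedly:
182 ÷ 8 = 22 remainder 6
22 ÷ 8 = 2 remainder 6
2 ÷ 8 = 0 remainder 2
Reading remainders bottom-up:
= 0o266


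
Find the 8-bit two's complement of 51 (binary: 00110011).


Original: 00110011
Step 1 - Invert all bits: 11001100
Step 2 - Add 1: 11001100 + 1
= 11001101 (represents -51)


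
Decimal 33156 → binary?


Divide by 2 repeatedly:
33156 ÷ 2 = 16578 remainder 0
16578 ÷ 2 = 8289 remainder 0
8289 ÷ 2 = 4144 remainder 1
4144 ÷ 2 = 2072 remainder 0
2072 ÷ 2 = 1036 remainder 0
1036 ÷ 2 = 518 remainder 0
518 ÷ 2 = 259 remainder 0
259 ÷ 2 = 129 remainder 1
129 ÷ 2 = 64 remainder 1
64 ÷ 2 = 32 remainder 0
32 ÷ 2 = 16 remainder 0
16 ÷ 2 = 8 remainder 0
8 ÷ 2 = 4 remainder 0
4 ÷ 2 = 2 remainder 0
2 ÷ 2 = 1 remainder 0
1 ÷ 2 = 0 remainder 1
Reading remainders bottom-up:
= 1000000110000100


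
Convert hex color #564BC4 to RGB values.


Hex: #564BC4
R = 56₁₆ = 86
G = 4B₁₆ = 75
B = C4₁₆ = 196
= RGB(86, 75, 196)


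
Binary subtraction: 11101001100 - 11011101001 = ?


Align and subtract column by column (LSB to MSB, borrowing when needed):
  11101001100
- 11011101001
  -----------
  col 0: (0 - 0 borrow-in) - 1 → borrow from next column: (0+2) - 1 = 1, borrow out 1
  col 1: (0 - 1 borrow-in) - 0 → borrow from next column: (-1+2) - 0 = 1, borrow out 1
  col 2: (1 - 1 borrow-in) - 0 → 0 - 0 = 0, borrow out 0
  col 3: (1 - 0 borrow-in) - 1 → 1 - 1 = 0, borrow out 0
  col 4: (0 - 0 borrow-in) - 0 → 0 - 0 = 0, borrow out 0
  col 5: (0 - 0 borrow-in) - 1 → borrow from next column: (0+2) - 1 = 1, borrow out 1
  col 6: (1 - 1 borrow-in) - 1 → borrow from next column: (0+2) - 1 = 1, borrow out 1
  col 7: (0 - 1 borrow-in) - 1 → borrow from next column: (-1+2) - 1 = 0, borrow out 1
  col 8: (1 - 1 borrow-in) - 0 → 0 - 0 = 0, borrow out 0
  col 9: (1 - 0 borrow-in) - 1 → 1 - 1 = 0, borrow out 0
  col 10: (1 - 0 borrow-in) - 1 → 1 - 1 = 0, borrow out 0
Reading bits MSB→LSB: 00001100011
Strip leading zeros: 1100011
= 1100011


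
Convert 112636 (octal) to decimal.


Positional values:
Position 0: 6 × 8^0 = 6
Position 1: 3 × 8^1 = 24
Position 2: 6 × 8^2 = 384
Position 3: 2 × 8^3 = 1024
Position 4: 1 × 8^4 = 4096
Position 5: 1 × 8^5 = 32768
Sum = 6 + 24 + 384 + 1024 + 4096 + 32768
= 38302


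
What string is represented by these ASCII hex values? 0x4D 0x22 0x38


Codes (hex): 0x4D 0x22 0x38
Per-code ASCII lookup:
  0x4D = 77  (range 65-90: uppercase, 77 - 65 = 12) → 'M'
  0x22 = 34  (special character) → '"'
  0x38 = 56  (range 48-57: digits, 56 - 48 = 8) → '8'
= 'M"8'
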